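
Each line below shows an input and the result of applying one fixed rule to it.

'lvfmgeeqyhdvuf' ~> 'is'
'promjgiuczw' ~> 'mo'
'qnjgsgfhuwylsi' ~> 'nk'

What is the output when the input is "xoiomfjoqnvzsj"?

Each output is the input with this applied: shift every letter 3 places backward in the alphabet (wrapping around), then keep only the first 2 characters.
"xoiomfjoqnvzsj" → "ulfljcglnkswpg" → "ul".
(Check on "qnjgsgfhuwylsi": → "nkgdpdcertvipf" → "nk" ✓)

ul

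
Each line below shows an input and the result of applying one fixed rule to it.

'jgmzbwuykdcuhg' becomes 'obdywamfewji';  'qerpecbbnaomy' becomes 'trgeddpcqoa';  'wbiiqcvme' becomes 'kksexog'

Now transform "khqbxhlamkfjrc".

sdzjncomhlte

Looking at the pairs, the operation is to delete the first 2 characters, then shift every letter 2 places forward in the alphabet (wrapping around).
Applying that to "khqbxhlamkfjrc" gives "sdzjncomhlte".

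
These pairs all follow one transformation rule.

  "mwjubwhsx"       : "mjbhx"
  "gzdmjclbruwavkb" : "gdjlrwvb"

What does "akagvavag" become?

Rule — keep every other character starting from the first (positions 1st, 3rd, 5th, ...).
On "akagvavag" that produces "aavvg".

aavvg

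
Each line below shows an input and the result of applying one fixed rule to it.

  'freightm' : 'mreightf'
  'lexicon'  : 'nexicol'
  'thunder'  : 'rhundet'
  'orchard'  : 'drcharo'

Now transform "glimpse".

elimpsg

Rule — swap the first and last characters.
For "glimpse" the result is "elimpsg".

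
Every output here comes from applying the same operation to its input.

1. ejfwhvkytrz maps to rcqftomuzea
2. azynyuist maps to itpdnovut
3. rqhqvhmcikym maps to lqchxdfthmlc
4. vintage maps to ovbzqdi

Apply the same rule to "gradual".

ypvgbmv

What's happening: shift every letter 5 places backward in the alphabet (wrapping around), then move the first 3 characters to the end (rotate left by 3).
Starting from "gradual": after the first operation, "bmvypvg"; after the second, "ypvgbmv".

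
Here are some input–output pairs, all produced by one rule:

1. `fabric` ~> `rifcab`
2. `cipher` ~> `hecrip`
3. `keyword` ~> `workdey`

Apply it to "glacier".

ciegrla

Looking at the pairs, the operation is to swap the first and last characters, then move the first 3 characters to the end (rotate left by 3).
On "glacier": the first step gives "rlacieg", and the second then gives "ciegrla".
(Check on "fabric": → "cabrif" → "rifcab" ✓)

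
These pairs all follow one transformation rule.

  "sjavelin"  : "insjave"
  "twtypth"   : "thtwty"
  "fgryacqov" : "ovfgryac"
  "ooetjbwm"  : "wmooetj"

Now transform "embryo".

yoemb

The rule is to move the last 2 characters to the front (rotate right by 2), then delete the last character.
On "embryo": the first step gives "yoembr", and the second then gives "yoemb".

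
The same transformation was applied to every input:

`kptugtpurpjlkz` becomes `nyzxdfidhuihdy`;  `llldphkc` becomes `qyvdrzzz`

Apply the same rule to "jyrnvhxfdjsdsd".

rgrgxrtlvjbfmx

In each case the input is transformed by: reverse the string, then shift every letter 12 places backward in the alphabet (wrapping around).
"jyrnvhxfdjsdsd" → "dsdsjdfxhvnryj" → "rgrgxrtlvjbfmx".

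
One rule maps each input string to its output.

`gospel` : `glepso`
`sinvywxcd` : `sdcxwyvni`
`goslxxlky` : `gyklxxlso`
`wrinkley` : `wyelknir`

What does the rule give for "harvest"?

htsevra

Looking at the pairs, the operation is to reverse the string, then move the last character to the front.
Working it through for "harvest": intermediate "tsevrah", final "htsevra".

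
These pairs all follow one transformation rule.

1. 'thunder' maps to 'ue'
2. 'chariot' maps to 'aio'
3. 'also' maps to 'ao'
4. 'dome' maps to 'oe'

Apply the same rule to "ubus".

What's happening: keep only the vowels.
Applying that to "ubus" gives "uu".

uu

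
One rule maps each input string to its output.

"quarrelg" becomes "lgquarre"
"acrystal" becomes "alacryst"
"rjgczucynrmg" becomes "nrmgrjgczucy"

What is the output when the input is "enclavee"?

eeenclav

Rule — move the first 2 characters to the end (rotate left by 2), then swap the front and back halves of the string.
Working it through for "enclavee": intermediate "claveeen", final "eeenclav".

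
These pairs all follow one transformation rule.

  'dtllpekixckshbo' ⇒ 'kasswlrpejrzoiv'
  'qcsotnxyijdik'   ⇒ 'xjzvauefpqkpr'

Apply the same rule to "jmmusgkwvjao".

The rule is to shift every letter 7 places forward in the alphabet (wrapping around).
"jmmusgkwvjao" → "qttbznrdcqhv".

qttbznrdcqhv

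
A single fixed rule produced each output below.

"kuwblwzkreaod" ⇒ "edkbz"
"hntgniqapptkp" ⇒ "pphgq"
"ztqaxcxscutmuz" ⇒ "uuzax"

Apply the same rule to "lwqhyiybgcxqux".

culhy

What's happening: keep one character in every 3, starting at position 1 (positions 1st, 4th, 7th, ...), then move the first 3 characters to the end (rotate left by 3).
Starting from "lwqhyiybgcxqux": after the first operation, "lhycu"; after the second, "culhy".
(Check on "kuwblwzkreaod": → "kbzed" → "edkbz" ✓)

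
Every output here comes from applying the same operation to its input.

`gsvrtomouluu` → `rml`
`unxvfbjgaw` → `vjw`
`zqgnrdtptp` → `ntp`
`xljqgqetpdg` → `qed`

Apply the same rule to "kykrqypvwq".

rpq

In each case the input is transformed by: delete the first 2 characters, then keep one character in every 3, starting at position 2 (positions 2nd, 5th, 8th, ...).
On "kykrqypvwq": the first step gives "krqypvwq", and the second then gives "rpq".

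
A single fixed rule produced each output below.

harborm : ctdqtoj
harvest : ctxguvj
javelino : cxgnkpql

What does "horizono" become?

In each case the input is transformed by: move the first character to the end, then shift every letter 2 places forward in the alphabet (wrapping around).
On "horizono": the first step gives "orizonoh", and the second then gives "qtkbqpqj".

qtkbqpqj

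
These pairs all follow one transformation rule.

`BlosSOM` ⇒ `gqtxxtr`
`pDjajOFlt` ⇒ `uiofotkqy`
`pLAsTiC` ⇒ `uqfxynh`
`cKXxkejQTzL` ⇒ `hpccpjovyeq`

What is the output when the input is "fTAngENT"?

kyfsljsy

What's happening: shift every letter 5 places forward in the alphabet (wrapping around), then convert every letter to lowercase.
So "fTAngENT" becomes "kyfsljsy".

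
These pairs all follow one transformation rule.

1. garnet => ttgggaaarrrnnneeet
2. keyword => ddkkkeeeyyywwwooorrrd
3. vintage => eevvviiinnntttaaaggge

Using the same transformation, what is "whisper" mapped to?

Rule — repeat every character 3 times, then move the last 2 characters to the front (rotate right by 2).
Starting from "whisper": after the first operation, "wwwhhhiiissspppeeerrr"; after the second, "rrwwwhhhiiissspppeeer".

rrwwwhhhiiissspppeeer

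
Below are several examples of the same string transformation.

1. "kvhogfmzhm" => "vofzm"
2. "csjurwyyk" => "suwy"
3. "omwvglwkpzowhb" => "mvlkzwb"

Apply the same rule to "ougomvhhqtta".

The pattern: keep every other character starting from the second (positions 2nd, 4th, 6th, ...).
"ougomvhhqtta" → "uovhta".

uovhta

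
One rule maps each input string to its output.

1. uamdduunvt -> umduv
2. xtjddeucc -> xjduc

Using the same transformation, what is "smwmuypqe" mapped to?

swupe

Each output is the input with this applied: keep every other character starting from the first (positions 1st, 3rd, 5th, ...).
Applying that to "smwmuypqe" gives "swupe".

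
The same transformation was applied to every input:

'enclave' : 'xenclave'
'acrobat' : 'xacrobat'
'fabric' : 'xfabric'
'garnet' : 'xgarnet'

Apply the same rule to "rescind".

The transformation: prepend "x".
So "rescind" becomes "xrescind".

xrescind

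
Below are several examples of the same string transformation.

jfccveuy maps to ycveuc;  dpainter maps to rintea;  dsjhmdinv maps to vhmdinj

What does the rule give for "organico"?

In each case the input is transformed by: delete the first 2 characters, then swap the first and last characters.
For "organico" the result is "oanicg".

oanicg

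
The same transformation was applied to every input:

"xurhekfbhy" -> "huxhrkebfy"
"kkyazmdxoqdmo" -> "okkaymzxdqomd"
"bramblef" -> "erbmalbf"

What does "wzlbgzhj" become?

In each case the input is transformed by: swap each adjacent pair of characters (1↔2, 3↔4, ...), then move the last character to the front.
Working it through for "wzlbgzhj": intermediate "zwblzgjh", final "hzwblzgj".

hzwblzgj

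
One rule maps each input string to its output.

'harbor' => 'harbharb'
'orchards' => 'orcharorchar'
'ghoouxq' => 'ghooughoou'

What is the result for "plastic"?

plastplast

Rule — delete the last 2 characters, then write the whole string twice.
On "plastic": the first step gives "plast", and the second then gives "plastplast".
(Check on "ghoouxq": → "ghoou" → "ghooughoou" ✓)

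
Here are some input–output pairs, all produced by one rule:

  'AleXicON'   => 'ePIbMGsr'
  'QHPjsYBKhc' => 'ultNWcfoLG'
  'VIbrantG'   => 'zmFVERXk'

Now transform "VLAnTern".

Looking at the pairs, the operation is to shift every letter 4 places forward in the alphabet (wrapping around), then flip the case of every letter.
Applying both steps to "VLAnTern": "ZPErXivr", then "zpeRxIVR".

zpeRxIVR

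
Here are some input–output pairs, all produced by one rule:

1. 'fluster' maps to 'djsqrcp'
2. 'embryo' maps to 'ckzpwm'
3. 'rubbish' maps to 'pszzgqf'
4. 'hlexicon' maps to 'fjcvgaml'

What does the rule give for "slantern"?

The pattern: shift every letter 2 places backward in the alphabet (wrapping around).
On "slantern" that produces "qjylrcpl".

qjylrcpl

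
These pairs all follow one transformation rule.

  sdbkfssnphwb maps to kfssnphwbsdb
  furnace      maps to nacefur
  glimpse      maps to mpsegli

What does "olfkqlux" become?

What's happening: move the first 3 characters to the end (rotate left by 3).
Applying that to "olfkqlux" gives "kqluxolf".

kqluxolf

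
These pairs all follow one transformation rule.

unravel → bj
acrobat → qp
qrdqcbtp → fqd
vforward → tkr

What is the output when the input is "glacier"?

zw

The pattern: keep one character in every 3, starting at position 2 (positions 2nd, 5th, 8th, ...), then shift every letter 12 places backward in the alphabet (wrapping around).
Doing the same to "glacier": "zw".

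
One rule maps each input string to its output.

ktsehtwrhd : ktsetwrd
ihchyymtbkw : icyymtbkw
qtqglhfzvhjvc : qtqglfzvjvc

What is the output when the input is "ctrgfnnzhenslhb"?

ctrgfnnzenslb

Rule — remove every "h".
"ctrgfnnzhenslhb" → "ctrgfnnzenslb".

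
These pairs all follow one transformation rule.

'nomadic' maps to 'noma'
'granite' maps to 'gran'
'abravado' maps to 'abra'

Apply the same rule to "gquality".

What's happening: keep only the first 4 characters.
"gquality" → "gqua".

gqua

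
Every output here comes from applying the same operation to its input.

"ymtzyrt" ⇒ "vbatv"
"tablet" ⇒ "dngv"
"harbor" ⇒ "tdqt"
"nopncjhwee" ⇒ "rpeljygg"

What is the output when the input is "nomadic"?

Each output is the input with this applied: shift every letter 2 places forward in the alphabet (wrapping around), then delete the first 2 characters.
For "nomadic", step one produces "pqocfke"; step two turns that into "ocfke".

ocfke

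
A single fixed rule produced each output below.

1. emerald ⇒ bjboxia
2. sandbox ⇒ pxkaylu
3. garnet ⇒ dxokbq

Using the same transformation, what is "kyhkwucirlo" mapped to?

hvehtrzfoil

In each case the input is transformed by: shift every letter 3 places backward in the alphabet (wrapping around).
"kyhkwucirlo" → "hvehtrzfoil".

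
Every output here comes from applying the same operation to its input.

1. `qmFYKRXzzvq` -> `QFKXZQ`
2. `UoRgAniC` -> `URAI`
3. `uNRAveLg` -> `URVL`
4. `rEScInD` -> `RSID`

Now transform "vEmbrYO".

VMRO

In each case the input is transformed by: keep every other character starting from the first (positions 1st, 3rd, 5th, ...), then convert every letter to uppercase.
Working it through for "vEmbrYO": intermediate "vmrO", final "VMRO".
(Check on "rEScInD": → "rSID" → "RSID" ✓)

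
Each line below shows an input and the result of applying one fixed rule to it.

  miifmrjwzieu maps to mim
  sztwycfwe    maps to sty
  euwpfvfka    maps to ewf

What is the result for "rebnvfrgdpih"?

Each output is the input with this applied: keep every other character starting from the first (positions 1st, 3rd, 5th, ...), then keep only the first 3 characters.
For "rebnvfrgdpih" the result is "rbv".

rbv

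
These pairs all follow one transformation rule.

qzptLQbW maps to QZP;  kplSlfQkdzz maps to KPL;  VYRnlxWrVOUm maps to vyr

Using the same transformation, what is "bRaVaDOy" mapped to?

Rule — flip the case of every letter, then keep only the first 3 characters.
Applying both steps to "bRaVaDOy": "BrAvAdoY", then "BrA".
(Check on "VYRnlxWrVOUm": → "vyrNLXwRvouM" → "vyr" ✓)

BrA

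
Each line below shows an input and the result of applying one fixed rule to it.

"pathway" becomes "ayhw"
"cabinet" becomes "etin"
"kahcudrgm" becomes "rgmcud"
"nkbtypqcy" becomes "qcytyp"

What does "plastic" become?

In each case the input is transformed by: delete the first 3 characters, then swap the front and back halves of the string.
For "plastic", step one produces "stic"; step two turns that into "icst".

icst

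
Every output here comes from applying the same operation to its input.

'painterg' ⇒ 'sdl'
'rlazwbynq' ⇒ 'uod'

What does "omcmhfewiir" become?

rpf

The pattern: shift every letter 3 places forward in the alphabet (wrapping around), then keep only the first 3 characters.
Applying both steps to "omcmhfewiir": "rpfpkihzllu", then "rpf".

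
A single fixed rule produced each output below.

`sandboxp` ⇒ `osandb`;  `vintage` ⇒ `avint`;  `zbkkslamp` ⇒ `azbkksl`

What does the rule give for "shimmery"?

The rule is to delete the last 2 characters, then move the last character to the front.
"shimmery" → "eshimm".

eshimm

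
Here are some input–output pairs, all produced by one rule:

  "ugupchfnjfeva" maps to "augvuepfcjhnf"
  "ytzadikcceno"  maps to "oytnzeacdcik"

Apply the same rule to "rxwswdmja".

The transformation: swap the first and last characters, then take characters alternately from the front and the back (1st, last, 2nd, 2nd-last, ...).
Starting from "rxwswdmja": after the first operation, "axwswdmjr"; after the second, "arxjwmsdw".

arxjwmsdw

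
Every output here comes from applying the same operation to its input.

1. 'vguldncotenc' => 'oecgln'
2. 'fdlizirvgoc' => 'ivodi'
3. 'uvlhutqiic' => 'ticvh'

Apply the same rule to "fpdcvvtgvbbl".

The transformation: keep every other character starting from the second (positions 2nd, 4th, 6th, ...), then move the last 3 characters to the front (rotate right by 3).
On "fpdcvvtgvbbl": the first step gives "pcvgbl", and the second then gives "gblpcv".

gblpcv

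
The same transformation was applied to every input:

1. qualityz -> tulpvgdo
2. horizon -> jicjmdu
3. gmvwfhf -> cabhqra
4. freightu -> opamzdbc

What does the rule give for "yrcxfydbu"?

wptmxsaty

Rule — move the last 2 characters to the front (rotate right by 2), then shift every letter 5 places backward in the alphabet (wrapping around).
So "yrcxfydbu" becomes "wptmxsaty".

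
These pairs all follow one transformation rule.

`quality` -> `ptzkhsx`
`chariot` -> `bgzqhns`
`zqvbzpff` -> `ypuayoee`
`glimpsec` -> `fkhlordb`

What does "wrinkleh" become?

vqhmjkdg

Rule — shift every letter 1 place backward in the alphabet (wrapping around).
Applying that to "wrinkleh" gives "vqhmjkdg".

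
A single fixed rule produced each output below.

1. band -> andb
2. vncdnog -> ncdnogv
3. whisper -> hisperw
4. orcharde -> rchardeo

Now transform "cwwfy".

What's happening: move the first character to the end.
Doing the same to "cwwfy": "wwfyc".

wwfyc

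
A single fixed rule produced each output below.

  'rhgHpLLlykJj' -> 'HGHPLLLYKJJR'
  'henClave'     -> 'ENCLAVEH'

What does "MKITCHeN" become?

KITCHENM

Looking at the pairs, the operation is to move the first character to the end, then convert every letter to uppercase.
Working it through for "MKITCHeN": intermediate "KITCHeNM", final "KITCHENM".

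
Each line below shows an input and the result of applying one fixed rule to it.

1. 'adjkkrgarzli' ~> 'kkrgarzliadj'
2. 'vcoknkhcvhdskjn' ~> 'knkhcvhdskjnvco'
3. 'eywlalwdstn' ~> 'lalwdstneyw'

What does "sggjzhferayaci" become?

jzhferayacisgg

What's happening: move the first 3 characters to the end (rotate left by 3).
For "sggjzhferayaci" the result is "jzhferayacisgg".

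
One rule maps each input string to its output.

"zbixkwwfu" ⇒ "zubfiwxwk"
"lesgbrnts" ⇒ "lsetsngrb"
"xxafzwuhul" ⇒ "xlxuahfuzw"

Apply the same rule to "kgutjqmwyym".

kmgyuytwjmq

Looking at the pairs, the operation is to take characters alternately from the front and the back (1st, last, 2nd, 2nd-last, ...).
So "kgutjqmwyym" becomes "kmgyuytwjmq".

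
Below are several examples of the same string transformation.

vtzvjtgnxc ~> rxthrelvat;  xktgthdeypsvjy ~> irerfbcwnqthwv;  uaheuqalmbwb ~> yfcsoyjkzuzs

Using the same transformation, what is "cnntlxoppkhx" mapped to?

What's happening: move the first character to the end, then shift every letter 2 places backward in the alphabet (wrapping around).
"cnntlxoppkhx" → "nntlxoppkhxc" → "llrjvmnnifva".

llrjvmnnifva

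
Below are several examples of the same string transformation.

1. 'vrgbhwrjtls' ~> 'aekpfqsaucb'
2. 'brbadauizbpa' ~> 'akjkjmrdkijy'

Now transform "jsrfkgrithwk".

bsoaptraqctf

The transformation: shift every letter 9 places forward in the alphabet (wrapping around), then swap each adjacent pair of characters (1↔2, 3↔4, ...).
Starting from "jsrfkgrithwk": after the first operation, "sbaotparcqft"; after the second, "bsoaptraqctf".
(Check on "brbadauizbpa": → "kakjmjdrikyj" → "akjkjmrdkijy" ✓)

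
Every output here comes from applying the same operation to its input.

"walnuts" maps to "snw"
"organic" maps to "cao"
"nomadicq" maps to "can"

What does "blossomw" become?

msb

The rule is to keep one character in every 3, starting at position 1 (positions 1st, 4th, 7th, ...), then reverse the string.
Working it through for "blossomw": intermediate "bsm", final "msb".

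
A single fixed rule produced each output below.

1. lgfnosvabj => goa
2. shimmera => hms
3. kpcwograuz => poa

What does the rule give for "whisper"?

The transformation: swap the first and last characters, then keep one character in every 3, starting at position 2 (positions 2nd, 5th, 8th, ...).
Applying that to "whisper" gives "hp".
(Check on "kpcwograuz": → "zpcwograuk" → "poa" ✓)

hp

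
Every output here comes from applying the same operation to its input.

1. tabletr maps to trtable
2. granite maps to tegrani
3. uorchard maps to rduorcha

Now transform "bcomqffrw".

rwbcomqff

Each output is the input with this applied: move the last 2 characters to the front (rotate right by 2).
For "bcomqffrw" the result is "rwbcomqff".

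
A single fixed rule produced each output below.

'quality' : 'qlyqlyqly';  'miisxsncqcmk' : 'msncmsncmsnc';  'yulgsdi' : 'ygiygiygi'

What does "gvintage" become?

gnggnggng

The rule is to keep one character in every 3, starting at position 1 (positions 1st, 4th, 7th, ...), then write the whole string 3 times in a row.
Starting from "gvintage": after the first operation, "gng"; after the second, "gnggnggng".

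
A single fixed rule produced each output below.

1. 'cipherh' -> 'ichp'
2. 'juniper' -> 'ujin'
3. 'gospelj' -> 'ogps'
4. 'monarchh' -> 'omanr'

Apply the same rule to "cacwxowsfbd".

acwcoxsw

Rule — delete the last 3 characters, then swap each adjacent pair of characters (1↔2, 3↔4, ...).
On "cacwxowsfbd": the first step gives "cacwxows", and the second then gives "acwcoxsw".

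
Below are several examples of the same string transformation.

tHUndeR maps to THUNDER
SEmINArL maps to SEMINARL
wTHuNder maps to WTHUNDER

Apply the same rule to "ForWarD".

FORWARD

What's happening: convert every letter to uppercase.
For "ForWarD" the result is "FORWARD".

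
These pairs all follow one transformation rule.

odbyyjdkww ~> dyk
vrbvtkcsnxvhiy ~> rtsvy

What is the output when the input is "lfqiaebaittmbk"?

The transformation: keep one character in every 3, starting at position 2 (positions 2nd, 5th, 8th, ...).
Applying that to "lfqiaebaittmbk" gives "faatk".

faatk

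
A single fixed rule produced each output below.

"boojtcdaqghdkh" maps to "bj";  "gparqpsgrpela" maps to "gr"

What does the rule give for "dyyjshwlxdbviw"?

dj

Looking at the pairs, the operation is to keep one character in every 3, starting at position 1 (positions 1st, 4th, 7th, ...), then delete the last 3 characters.
On "dyyjshwlxdbviw": the first step gives "djwdi", and the second then gives "dj".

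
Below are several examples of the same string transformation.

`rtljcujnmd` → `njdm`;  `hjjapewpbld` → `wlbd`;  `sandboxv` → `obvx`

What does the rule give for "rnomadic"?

Looking at the pairs, the operation is to swap each adjacent pair of characters (1↔2, 3↔4, ...), then keep only the last 4 characters.
Working it through for "rnomadic": intermediate "nrmodaci", final "daci".

daci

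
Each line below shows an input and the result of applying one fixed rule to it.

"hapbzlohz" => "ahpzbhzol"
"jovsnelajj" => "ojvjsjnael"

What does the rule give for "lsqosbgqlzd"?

slqdozslbqg

The rule is to move the first character to the end, then take characters alternately from the front and the back (1st, last, 2nd, 2nd-last, ...).
For "lsqosbgqlzd", step one produces "sqosbgqlzdl"; step two turns that into "slqdozslbqg".
(Check on "hapbzlohz": → "apbzlohzh" → "ahpzbhzol" ✓)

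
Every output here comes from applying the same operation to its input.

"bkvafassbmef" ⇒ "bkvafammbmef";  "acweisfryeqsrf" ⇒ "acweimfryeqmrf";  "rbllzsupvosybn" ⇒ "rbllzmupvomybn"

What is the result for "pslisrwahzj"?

pmlimrwahzj

The pattern: replace every "s" with "m".
Doing the same to "pslisrwahzj": "pmlimrwahzj".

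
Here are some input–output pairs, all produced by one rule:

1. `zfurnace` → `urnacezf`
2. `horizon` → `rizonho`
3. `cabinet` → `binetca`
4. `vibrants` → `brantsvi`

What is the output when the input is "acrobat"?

robatac

The transformation: move the first 2 characters to the end (rotate left by 2).
On "acrobat" that produces "robatac".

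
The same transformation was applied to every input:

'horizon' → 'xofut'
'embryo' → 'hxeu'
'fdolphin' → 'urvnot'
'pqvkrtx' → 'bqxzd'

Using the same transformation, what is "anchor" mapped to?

inux

Each output is the input with this applied: shift every letter 6 places forward in the alphabet (wrapping around), then delete the first 2 characters.
Starting from "anchor": after the first operation, "gtinux"; after the second, "inux".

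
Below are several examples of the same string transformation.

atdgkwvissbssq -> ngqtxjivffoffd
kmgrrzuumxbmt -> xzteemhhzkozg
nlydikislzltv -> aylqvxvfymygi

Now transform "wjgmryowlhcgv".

jwtzelbjyupti

The transformation: shift every letter 13 places forward in the alphabet (wrapping around) — i.e. ROT13.
"wjgmryowlhcgv" → "jwtzelbjyupti".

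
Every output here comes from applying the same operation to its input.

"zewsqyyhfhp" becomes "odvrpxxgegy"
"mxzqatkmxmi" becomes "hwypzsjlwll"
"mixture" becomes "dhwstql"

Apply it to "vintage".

dhmszfu

The pattern: shift every letter 1 place backward in the alphabet (wrapping around), then swap the first and last characters.
For "vintage", step one produces "uhmszfd"; step two turns that into "dhmszfu".
(Check on "zewsqyyhfhp": → "ydvrpxxgego" → "odvrpxxgegy" ✓)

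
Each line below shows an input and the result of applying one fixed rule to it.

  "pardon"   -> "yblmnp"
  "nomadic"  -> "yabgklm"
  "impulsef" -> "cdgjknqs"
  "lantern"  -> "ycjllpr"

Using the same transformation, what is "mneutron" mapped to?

In each case the input is transformed by: sort the characters into alphabetical order, then shift every letter 2 places backward in the alphabet (wrapping around).
Starting from "mneutron": after the first operation, "emnnortu"; after the second, "ckllmprs".

ckllmprs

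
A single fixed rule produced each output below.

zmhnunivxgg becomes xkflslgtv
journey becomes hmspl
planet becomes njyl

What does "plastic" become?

njyqr

Looking at the pairs, the operation is to shift every letter 2 places backward in the alphabet (wrapping around), then delete the last 2 characters.
Applying both steps to "plastic": "njyqrga", then "njyqr".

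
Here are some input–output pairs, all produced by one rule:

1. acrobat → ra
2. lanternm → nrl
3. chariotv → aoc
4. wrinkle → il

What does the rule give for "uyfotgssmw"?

The rule is to move the first character to the end, then keep one character in every 3, starting at position 2 (positions 2nd, 5th, 8th, ...).
Starting from "uyfotgssmw": after the first operation, "yfotgssmwu"; after the second, "fgm".
(Check on "lanternm": → "anternml" → "nrl" ✓)

fgm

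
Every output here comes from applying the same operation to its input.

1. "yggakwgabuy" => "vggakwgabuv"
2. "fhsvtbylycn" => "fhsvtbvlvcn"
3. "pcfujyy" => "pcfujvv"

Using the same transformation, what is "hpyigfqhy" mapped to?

hpvigfqhv

The transformation: replace every "y" with "v".
Doing the same to "hpyigfqhy": "hpvigfqhv".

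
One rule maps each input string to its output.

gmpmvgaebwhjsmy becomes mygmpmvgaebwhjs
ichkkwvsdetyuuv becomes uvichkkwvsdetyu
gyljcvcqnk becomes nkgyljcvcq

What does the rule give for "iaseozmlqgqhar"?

What's happening: move the last 2 characters to the front (rotate right by 2).
"iaseozmlqgqhar" → "ariaseozmlqgqh".

ariaseozmlqgqh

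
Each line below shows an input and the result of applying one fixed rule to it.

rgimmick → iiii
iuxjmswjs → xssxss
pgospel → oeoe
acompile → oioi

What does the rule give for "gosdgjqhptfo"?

Rule — keep one character in every 3, starting at position 3 (positions 3rd, 6th, 9th, ...), then write the whole string twice.
For "gosdgjqhptfo", step one produces "sjpo"; step two turns that into "sjposjpo".

sjposjpo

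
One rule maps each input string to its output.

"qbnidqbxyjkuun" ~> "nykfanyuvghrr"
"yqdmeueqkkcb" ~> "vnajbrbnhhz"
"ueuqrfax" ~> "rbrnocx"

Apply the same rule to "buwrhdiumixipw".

yrtoeafrjfufm

The rule is to delete the last character, then shift every letter 3 places backward in the alphabet (wrapping around).
Starting from "buwrhdiumixipw": after the first operation, "buwrhdiumixip"; after the second, "yrtoeafrjfufm".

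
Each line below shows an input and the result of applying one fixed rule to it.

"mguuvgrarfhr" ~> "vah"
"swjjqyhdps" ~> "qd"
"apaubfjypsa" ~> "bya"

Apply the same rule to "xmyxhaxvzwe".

The transformation: delete the first 2 characters, then keep one character in every 3, starting at position 3 (positions 3rd, 6th, 9th, ...).
"xmyxhaxvzwe" → "yxhaxvzwe" → "hve".

hve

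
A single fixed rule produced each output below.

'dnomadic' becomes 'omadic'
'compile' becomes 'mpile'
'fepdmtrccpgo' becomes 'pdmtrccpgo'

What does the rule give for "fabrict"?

Each output is the input with this applied: delete the first 2 characters.
Applying that to "fabrict" gives "brict".

brict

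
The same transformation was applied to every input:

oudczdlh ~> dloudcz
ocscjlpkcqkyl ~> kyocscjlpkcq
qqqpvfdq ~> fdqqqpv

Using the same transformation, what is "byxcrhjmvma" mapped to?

Looking at the pairs, the operation is to delete the last character, then move the last 2 characters to the front (rotate right by 2).
On "byxcrhjmvma": the first step gives "byxcrhjmvm", and the second then gives "vmbyxcrhjm".

vmbyxcrhjm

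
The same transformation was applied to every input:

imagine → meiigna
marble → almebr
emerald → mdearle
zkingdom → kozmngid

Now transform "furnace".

Rule — swap each adjacent pair of characters (1↔2, 3↔4, ...), then take characters alternately from the front and the back (1st, last, 2nd, 2nd-last, ...).
Starting from "furnace": after the first operation, "ufnrcae"; after the second, "uefancr".

uefancr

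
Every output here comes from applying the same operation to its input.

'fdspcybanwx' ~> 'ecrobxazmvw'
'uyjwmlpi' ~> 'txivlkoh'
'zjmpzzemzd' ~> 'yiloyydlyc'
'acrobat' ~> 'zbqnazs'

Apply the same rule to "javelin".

In each case the input is transformed by: shift every letter 1 place backward in the alphabet (wrapping around).
Doing the same to "javelin": "izudkhm".

izudkhm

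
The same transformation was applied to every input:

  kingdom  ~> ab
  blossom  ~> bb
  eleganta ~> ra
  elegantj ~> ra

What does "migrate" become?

The transformation: shift every letter 13 places forward in the alphabet (wrapping around) — i.e. ROT13, then keep one character in every 3, starting at position 3 (positions 3rd, 6th, 9th, ...).
Applying that to "migrate" gives "tg".

tg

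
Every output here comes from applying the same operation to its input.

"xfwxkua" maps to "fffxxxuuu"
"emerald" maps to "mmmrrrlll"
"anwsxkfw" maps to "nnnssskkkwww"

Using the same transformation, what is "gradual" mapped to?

rrrdddaaa

What's happening: keep every other character starting from the second (positions 2nd, 4th, 6th, ...), then repeat every character 3 times.
On "gradual": the first step gives "rda", and the second then gives "rrrdddaaa".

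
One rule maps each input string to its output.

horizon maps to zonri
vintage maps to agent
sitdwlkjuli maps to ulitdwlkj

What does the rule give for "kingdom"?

The pattern: delete the first 2 characters, then move the last 3 characters to the front (rotate right by 3).
Applying both steps to "kingdom": "ngdom", then "domng".

domng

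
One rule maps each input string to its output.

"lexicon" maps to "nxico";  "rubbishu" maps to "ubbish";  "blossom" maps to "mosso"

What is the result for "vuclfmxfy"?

yclfmxf

The transformation: delete the first 2 characters, then move the last character to the front.
On "vuclfmxfy": the first step gives "clfmxfy", and the second then gives "yclfmxf".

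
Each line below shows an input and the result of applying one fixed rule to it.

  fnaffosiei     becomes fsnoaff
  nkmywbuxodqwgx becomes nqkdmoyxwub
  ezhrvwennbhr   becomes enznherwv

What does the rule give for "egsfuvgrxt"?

The rule is to delete the last 3 characters, then take characters alternately from the front and the back (1st, last, 2nd, 2nd-last, ...).
For "egsfuvgrxt", step one produces "egsfuvg"; step two turns that into "eggvsuf".

eggvsuf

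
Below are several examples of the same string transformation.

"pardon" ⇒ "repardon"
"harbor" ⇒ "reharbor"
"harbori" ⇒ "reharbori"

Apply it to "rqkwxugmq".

The transformation: prepend "re".
For "rqkwxugmq" the result is "rerqkwxugmq".

rerqkwxugmq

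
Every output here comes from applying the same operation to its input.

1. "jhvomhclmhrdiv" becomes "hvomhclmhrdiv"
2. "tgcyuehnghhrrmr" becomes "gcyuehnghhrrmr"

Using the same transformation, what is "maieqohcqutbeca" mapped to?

aieqohcqutbeca

The transformation: delete the first character.
So "maieqohcqutbeca" becomes "aieqohcqutbeca".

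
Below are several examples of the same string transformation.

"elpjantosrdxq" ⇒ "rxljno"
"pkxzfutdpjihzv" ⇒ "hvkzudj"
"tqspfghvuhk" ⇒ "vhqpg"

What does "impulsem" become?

The rule is to keep every other character starting from the second (positions 2nd, 4th, 6th, ...), then move the last 2 characters to the front (rotate right by 2).
"impulsem" → "smmu".

smmu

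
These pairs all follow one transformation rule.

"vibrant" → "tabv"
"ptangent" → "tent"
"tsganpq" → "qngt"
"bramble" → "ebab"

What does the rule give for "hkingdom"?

mdnk

The pattern: reverse the string, then keep every other character starting from the first (positions 1st, 3rd, 5th, ...).
"hkingdom" → "modgnikh" → "mdnk".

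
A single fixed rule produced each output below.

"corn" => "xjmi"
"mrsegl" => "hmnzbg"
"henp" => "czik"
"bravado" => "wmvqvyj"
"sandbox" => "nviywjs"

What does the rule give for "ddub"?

Looking at the pairs, the operation is to shift every letter 5 places backward in the alphabet (wrapping around).
"ddub" → "yypw".

yypw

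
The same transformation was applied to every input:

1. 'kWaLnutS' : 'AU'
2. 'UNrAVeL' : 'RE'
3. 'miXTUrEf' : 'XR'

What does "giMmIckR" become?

MC

What's happening: keep one character in every 3, starting at position 3 (positions 3rd, 6th, 9th, ...), then convert every letter to uppercase.
Working it through for "giMmIckR": intermediate "Mc", final "MC".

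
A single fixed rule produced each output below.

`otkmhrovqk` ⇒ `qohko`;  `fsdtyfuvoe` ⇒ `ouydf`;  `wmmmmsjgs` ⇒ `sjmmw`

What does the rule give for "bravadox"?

What's happening: keep every other character starting from the first (positions 1st, 3rd, 5th, ...), then reverse the string.
Working it through for "bravadox": intermediate "baao", final "oaab".

oaab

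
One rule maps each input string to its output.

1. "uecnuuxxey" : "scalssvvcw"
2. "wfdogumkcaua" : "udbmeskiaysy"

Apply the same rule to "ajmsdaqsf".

Looking at the pairs, the operation is to shift every letter 2 places backward in the alphabet (wrapping around).
So "ajmsdaqsf" becomes "yhkqbyoqd".

yhkqbyoqd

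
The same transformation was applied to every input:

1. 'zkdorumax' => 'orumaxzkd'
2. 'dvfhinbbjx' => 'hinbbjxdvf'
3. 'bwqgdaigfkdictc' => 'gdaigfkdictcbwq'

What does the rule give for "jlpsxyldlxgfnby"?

sxyldlxgfnbyjlp

The rule is to move the first 3 characters to the end (rotate left by 3).
On "jlpsxyldlxgfnby" that produces "sxyldlxgfnbyjlp".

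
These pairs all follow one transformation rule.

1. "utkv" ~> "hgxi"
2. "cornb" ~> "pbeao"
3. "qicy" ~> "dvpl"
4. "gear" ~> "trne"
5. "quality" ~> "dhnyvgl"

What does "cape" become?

The transformation: shift every letter 13 places forward in the alphabet (wrapping around) — i.e. ROT13.
On "cape" that produces "pncr".

pncr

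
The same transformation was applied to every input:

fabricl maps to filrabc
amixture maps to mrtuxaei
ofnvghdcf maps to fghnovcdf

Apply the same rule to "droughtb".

hortubdg

The rule is to sort the characters into alphabetical order, then move the first 3 characters to the end (rotate left by 3).
Working it through for "droughtb": intermediate "bdghortu", final "hortubdg".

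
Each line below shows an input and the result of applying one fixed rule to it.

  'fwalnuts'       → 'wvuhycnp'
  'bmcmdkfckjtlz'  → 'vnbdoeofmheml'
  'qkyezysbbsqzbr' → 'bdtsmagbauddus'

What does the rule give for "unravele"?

gngwptcx

The pattern: shift every letter 2 places forward in the alphabet (wrapping around), then move the last 3 characters to the front (rotate right by 3).
For "unravele", step one produces "wptcxgng"; step two turns that into "gngwptcx".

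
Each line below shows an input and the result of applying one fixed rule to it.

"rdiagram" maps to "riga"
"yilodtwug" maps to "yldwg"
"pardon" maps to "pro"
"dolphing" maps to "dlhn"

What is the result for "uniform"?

The pattern: keep every other character starting from the first (positions 1st, 3rd, 5th, ...).
Doing the same to "uniform": "uiom".

uiom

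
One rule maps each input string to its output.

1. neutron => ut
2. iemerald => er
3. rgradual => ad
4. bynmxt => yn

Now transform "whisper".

is

What's happening: move the last 3 characters to the front (rotate right by 3), then keep only the last 2 characters.
For "whisper", step one produces "perwhis"; step two turns that into "is".
(Check on "rgradual": → "ualrgrad" → "ad" ✓)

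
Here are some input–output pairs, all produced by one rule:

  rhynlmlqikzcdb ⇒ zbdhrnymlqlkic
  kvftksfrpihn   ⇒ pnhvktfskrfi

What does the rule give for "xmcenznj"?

njnmxecz

Rule — swap each adjacent pair of characters (1↔2, 3↔4, ...), then move the last 3 characters to the front (rotate right by 3).
Starting from "xmcenznj": after the first operation, "mxecznjn"; after the second, "njnmxecz".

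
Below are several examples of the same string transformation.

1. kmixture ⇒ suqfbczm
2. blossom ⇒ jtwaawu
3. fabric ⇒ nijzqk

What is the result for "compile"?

kwuxqtm

The transformation: shift every letter 8 places forward in the alphabet (wrapping around).
So "compile" becomes "kwuxqtm".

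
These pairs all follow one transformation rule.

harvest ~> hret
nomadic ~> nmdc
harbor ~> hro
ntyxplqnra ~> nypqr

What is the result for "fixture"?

fxue

Rule — keep every other character starting from the first (positions 1st, 3rd, 5th, ...).
On "fixture" that produces "fxue".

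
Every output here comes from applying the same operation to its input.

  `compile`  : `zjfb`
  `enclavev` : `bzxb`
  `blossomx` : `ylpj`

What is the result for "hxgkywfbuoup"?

Each output is the input with this applied: keep every other character starting from the first (positions 1st, 3rd, 5th, ...), then shift every letter 3 places backward in the alphabet (wrapping around).
"hxgkywfbuoup" → "hgyfuu" → "edvcrr".

edvcrr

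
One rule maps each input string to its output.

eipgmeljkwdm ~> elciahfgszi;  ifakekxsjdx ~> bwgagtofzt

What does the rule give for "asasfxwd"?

The transformation: delete the first character, then shift every letter 4 places backward in the alphabet (wrapping around).
Starting from "asasfxwd": after the first operation, "sasfxwd"; after the second, "owobtsz".

owobtsz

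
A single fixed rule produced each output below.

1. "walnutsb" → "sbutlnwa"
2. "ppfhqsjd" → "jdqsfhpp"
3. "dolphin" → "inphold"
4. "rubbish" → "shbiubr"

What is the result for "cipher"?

erphci

Rule — reverse the string, then swap each adjacent pair of characters (1↔2, 3↔4, ...).
On "cipher" that produces "erphci".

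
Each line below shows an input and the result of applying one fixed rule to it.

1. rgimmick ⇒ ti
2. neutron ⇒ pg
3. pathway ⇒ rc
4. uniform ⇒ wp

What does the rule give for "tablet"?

The rule is to shift every letter 2 places forward in the alphabet (wrapping around), then keep only the first 2 characters.
On "tablet": the first step gives "vcdngv", and the second then gives "vc".

vc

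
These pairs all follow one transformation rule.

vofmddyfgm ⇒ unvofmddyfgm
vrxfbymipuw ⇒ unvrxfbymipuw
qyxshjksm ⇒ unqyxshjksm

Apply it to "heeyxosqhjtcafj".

The transformation: prepend "un".
So "heeyxosqhjtcafj" becomes "unheeyxosqhjtcafj".

unheeyxosqhjtcafj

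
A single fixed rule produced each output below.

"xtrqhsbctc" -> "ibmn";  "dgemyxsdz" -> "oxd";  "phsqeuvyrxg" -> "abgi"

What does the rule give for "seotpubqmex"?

The rule is to shift every letter 11 places forward in the alphabet (wrapping around), then keep one character in every 3, starting at position 1 (positions 1st, 4th, 7th, ...).
For "seotpubqmex" the result is "demp".

demp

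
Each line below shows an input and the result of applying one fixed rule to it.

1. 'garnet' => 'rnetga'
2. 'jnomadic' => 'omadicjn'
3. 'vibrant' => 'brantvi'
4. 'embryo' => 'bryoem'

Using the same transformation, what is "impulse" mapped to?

Looking at the pairs, the operation is to move the first 2 characters to the end (rotate left by 2).
So "impulse" becomes "pulseim".

pulseim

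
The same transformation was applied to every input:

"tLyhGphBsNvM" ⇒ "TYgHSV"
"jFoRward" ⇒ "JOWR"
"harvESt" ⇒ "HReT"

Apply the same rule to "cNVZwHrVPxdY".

The pattern: flip the case of every letter, then keep every other character starting from the first (positions 1st, 3rd, 5th, ...).
For "cNVZwHrVPxdY", step one produces "CnvzWhRvpXDy"; step two turns that into "CvWRpD".

CvWRpD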